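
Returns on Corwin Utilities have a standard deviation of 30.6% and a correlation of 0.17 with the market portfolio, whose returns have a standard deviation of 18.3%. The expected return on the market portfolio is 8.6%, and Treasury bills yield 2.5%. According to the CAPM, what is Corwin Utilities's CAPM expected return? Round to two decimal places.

β = ρ × σ_i / σ_m = 0.17 × 30.6% / 18.3% = 0.2843
MRP = 8.6% − 2.5% = 6.10%
E(R) = 2.5% + 0.2843 × 6.1% = 4.23%

4.23%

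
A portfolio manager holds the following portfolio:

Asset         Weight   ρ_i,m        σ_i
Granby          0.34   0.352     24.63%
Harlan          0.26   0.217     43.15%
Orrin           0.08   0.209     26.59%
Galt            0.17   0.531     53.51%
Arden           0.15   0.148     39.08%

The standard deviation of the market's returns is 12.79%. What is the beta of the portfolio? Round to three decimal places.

β_Granby = 0.352 × 24.63% / 12.79% = 0.6779
β_Harlan = 0.217 × 43.15% / 12.79% = 0.7321
β_Orrin = 0.209 × 26.59% / 12.79% = 0.4345
β_Galt = 0.531 × 53.51% / 12.79% = 2.2216
β_Arden = 0.148 × 39.08% / 12.79% = 0.4522
β_P = Σ w_i β_i = 0.34×0.6779 + 0.26×0.7321 + 0.08×0.4345 + 0.17×2.2216 + 0.15×0.4522 = 0.9011

0.901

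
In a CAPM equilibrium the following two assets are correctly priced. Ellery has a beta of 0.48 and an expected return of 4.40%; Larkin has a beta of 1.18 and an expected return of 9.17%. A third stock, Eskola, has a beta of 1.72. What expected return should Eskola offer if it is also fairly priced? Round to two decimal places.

12.85%

MRP (SML slope) = (9.17% − 4.40%) / (1.18 − 0.48) = 4.77% / 0.70 = 6.8143%
R_f (intercept) = 4.40% − 0.48 × 6.8143% = 1.1291%
E(R_Eskola) = R_f + β × MRP = 1.1291% + 1.72 × 6.8143% = 12.85%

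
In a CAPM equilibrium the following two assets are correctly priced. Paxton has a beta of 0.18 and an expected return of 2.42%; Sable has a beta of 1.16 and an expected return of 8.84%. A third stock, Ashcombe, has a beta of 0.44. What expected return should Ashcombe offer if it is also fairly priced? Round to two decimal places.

MRP (SML slope) = (8.84% − 2.42%) / (1.16 − 0.18) = 6.42% / 0.98 = 6.5510%
R_f (intercept) = 2.42% − 0.18 × 6.5510% = 1.2408%
E(R_Ashcombe) = R_f + β × MRP = 1.2408% + 0.44 × 6.5510% = 4.12%

4.12%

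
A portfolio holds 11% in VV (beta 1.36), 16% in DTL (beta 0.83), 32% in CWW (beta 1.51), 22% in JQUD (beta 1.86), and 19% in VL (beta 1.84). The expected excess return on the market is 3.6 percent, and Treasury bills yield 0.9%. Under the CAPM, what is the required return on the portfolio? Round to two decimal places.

β_P = Σ w_i β_i = 0.11×1.36 + 0.16×0.83 + 0.32×1.51 + 0.22×1.86 + 0.19×1.84 = 1.5244
E(R_P) = R_f + β_P × MRP = 0.9% + 1.5244 × 3.6% = 6.39%

6.39%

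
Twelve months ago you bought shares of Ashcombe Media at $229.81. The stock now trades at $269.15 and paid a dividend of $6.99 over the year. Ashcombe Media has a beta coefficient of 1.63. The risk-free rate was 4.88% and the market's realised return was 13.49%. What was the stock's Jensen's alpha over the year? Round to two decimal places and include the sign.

Realised HPR = (P1 + D1 − P0) / P0 = (269.15 + 6.99 − 229.81) / 229.81 = 46.33 / 229.81 = 20.1601%
MRP = 13.49% − 4.88% = 8.61%
CAPM required = R_f + β·MRP = 4.88% + 1.63 × 8.61% = 18.9143%
α = realised − required = 20.1601% − 18.9143% = +1.25%

+1.25%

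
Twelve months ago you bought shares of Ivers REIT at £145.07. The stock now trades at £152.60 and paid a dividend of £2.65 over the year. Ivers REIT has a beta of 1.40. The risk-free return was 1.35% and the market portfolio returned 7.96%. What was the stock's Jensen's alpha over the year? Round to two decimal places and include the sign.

-3.59%

Realised HPR = (P1 + D1 − P0) / P0 = (152.60 + 2.65 − 145.07) / 145.07 = 10.18 / 145.07 = 7.0173%
MRP = 7.96% − 1.35% = 6.61%
CAPM required = R_f + β·MRP = 1.35% + 1.40 × 6.61% = 10.6040%
α = realised − required = 7.0173% − 10.6040% = -3.59%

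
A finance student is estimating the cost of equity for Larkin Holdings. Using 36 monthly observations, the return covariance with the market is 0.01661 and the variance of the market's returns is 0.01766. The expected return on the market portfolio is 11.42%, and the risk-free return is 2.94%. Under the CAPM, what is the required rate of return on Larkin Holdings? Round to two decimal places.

β = Cov(R_i, R_m) / Var(R_m) = 0.01661 / 0.01766 = 0.9405
MRP = 11.42% − 2.94% = 8.48%
E(R) = R_f + β × MRP = 2.94% + 0.9405 × 8.48% = 10.92%

10.92%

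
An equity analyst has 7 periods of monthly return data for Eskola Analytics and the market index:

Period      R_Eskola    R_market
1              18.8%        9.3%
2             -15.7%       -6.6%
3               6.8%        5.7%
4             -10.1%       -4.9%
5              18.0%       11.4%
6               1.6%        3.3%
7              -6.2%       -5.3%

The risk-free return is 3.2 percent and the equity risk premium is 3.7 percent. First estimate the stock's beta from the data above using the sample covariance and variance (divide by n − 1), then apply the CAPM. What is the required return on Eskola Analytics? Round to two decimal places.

9.73%

Mean R_i = (18.8 − 15.7 + 6.8 − 10.1 + 18.0 + 1.6 − 6.2) / 7 = 1.8857%
Mean R_m = (9.3 − 6.6 + 5.7 − 4.9 + 11.4 + 3.3 − 5.3) / 7 = 1.8429%
Σ(R_i − R̄_i)(R_m − R̄_m) = 585.7243  ⇒  Cov = 585.7243 / 6 = 97.6207
Σ(R_m − R̄_m)² = 331.7171  ⇒  Var(R_m) = 331.7171 / 6 = 55.2862
β = Cov / Var(R_m) = 97.6207 / 55.2862 = 1.7657
E(R) = R_f + β × MRP = 3.2% + 1.7657 × 3.7% = 9.73%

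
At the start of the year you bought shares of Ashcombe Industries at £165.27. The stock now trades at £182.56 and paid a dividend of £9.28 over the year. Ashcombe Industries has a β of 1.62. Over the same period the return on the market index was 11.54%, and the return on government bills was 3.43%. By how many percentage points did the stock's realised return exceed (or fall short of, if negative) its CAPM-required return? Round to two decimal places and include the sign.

Realised HPR = (P1 + D1 − P0) / P0 = (182.56 + 9.28 − 165.27) / 165.27 = 26.57 / 165.27 = 16.0767%
MRP = 11.54% − 3.43% = 8.11%
CAPM required = R_f + β·MRP = 3.43% + 1.62 × 8.11% = 16.5682%
α = realised − required = 16.0767% − 16.5682% = -0.49%

-0.49%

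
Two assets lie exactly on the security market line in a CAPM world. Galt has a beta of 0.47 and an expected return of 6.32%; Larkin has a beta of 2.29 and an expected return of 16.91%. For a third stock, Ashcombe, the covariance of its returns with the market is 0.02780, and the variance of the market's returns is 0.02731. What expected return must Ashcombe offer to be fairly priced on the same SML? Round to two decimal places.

9.51%

MRP = (16.91% − 6.32%) / (2.29 − 0.47) = 5.8187%
R_f = 6.32% − 0.47 × 5.8187% = 3.5852%
β_Ashcombe = Cov / Var(R_m) = 0.02780 / 0.02731 = 1.0179
E(R_Ashcombe) = R_f + β × MRP = 3.5852% + 1.0179 × 5.8187% = 9.51%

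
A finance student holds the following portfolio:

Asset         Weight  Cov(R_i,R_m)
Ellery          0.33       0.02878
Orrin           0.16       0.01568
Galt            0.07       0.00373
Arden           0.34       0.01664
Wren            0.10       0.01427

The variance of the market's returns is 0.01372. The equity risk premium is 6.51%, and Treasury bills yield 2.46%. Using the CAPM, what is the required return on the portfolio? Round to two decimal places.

11.64%

β_Ellery = 0.02878 / 0.01372 = 2.0977
β_Orrin = 0.01568 / 0.01372 = 1.1429
β_Galt = 0.00373 / 0.01372 = 0.2719
β_Arden = 0.01664 / 0.01372 = 1.2128
β_Wren = 0.01427 / 0.01372 = 1.0401
β_P = Σ w_i β_i = 0.33×2.0977 + 0.16×1.1429 + 0.07×0.2719 + 0.34×1.2128 + 0.10×1.0401 = 1.4105
E(R_P) = R_f + β_P × MRP = 2.46% + 1.4105 × 6.51% = 11.64%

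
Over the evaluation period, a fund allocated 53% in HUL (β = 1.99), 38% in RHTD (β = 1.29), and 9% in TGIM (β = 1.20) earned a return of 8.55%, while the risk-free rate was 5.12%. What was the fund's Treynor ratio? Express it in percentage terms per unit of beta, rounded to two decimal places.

β_P = 0.53×1.99 + 0.38×1.29 + 0.09×1.20 = 1.6529
Treynor = (R_P − R_f) / β_P = (8.55% − 5.12%) / 1.6529 = 3.43% / 1.6529 = 2.08%

2.08%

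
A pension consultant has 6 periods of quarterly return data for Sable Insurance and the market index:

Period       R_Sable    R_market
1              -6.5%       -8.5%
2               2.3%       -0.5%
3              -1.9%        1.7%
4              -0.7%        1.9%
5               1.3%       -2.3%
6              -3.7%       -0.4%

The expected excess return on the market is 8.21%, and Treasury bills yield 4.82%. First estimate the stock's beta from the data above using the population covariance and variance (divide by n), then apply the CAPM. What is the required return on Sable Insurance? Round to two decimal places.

Mean R_i = (-6.5 + 2.3 − 1.9 − 0.7 + 1.3 − 3.7) / 6 = -1.5333%
Mean R_m = (-8.5 − 0.5 + 1.7 + 1.9 − 2.3 − 0.4) / 6 = -1.3500%
Σ(R_i − R̄_i)(R_m − R̄_m) = 35.6100  ⇒  Cov = 35.6100 / 6 = 5.9350
Σ(R_m − R̄_m)² = 73.5150  ⇒  Var(R_m) = 73.5150 / 6 = 12.2525
β = Cov / Var(R_m) = 5.9350 / 12.2525 = 0.4844
E(R) = R_f + β × MRP = 4.82% + 0.4844 × 8.21% = 8.80%

8.80%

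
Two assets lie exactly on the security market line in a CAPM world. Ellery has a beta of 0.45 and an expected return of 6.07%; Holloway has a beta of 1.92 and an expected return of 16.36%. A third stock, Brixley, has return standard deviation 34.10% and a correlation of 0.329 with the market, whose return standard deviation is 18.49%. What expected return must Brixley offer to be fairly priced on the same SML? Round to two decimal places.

MRP = (16.36% − 6.07%) / (1.92 − 0.45) = 7.0000%
R_f = 6.07% − 0.45 × 7.0000% = 2.9200%
β_Brixley = ρ·σ_i/σ_m = 0.329 × 34.10 / 18.49 = 0.6068
E(R_Brixley) = R_f + β × MRP = 2.9200% + 0.6068 × 7.0000% = 7.17%

7.17%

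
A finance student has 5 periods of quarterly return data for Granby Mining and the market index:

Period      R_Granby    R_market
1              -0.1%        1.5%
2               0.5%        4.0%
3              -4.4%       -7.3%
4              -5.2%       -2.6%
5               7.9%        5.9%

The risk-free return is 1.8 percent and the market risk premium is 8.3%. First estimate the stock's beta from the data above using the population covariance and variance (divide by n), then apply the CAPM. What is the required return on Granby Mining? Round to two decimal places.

8.76%

Mean R_i = (-0.1 + 0.5 − 4.4 − 5.2 + 7.9) / 5 = -0.2600%
Mean R_m = (1.5 + 4.0 − 7.3 − 2.6 + 5.9) / 5 = 0.3000%
Σ(R_i − R̄_i)(R_m − R̄_m) = 94.4900  ⇒  Cov = 94.4900 / 5 = 18.8980
Σ(R_m − R̄_m)² = 112.6600  ⇒  Var(R_m) = 112.6600 / 5 = 22.5320
β = Cov / Var(R_m) = 18.8980 / 22.5320 = 0.8387
E(R) = R_f + β × MRP = 1.8% + 0.8387 × 8.3% = 8.76%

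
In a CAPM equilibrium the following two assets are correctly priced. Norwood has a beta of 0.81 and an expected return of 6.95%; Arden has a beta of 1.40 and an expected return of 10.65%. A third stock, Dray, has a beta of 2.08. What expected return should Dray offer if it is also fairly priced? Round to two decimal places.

14.91%

MRP (SML slope) = (10.65% − 6.95%) / (1.40 − 0.81) = 3.70% / 0.59 = 6.2712%
R_f (intercept) = 6.95% − 0.81 × 6.2712% = 1.8703%
E(R_Dray) = R_f + β × MRP = 1.8703% + 2.08 × 6.2712% = 14.91%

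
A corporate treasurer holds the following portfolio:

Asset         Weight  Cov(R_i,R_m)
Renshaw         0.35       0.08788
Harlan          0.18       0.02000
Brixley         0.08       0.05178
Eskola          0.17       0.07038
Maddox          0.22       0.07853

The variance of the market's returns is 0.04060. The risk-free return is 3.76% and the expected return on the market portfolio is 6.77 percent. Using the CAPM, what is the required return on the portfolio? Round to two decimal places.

8.78%

β_Renshaw = 0.08788 / 0.04060 = 2.1645
β_Harlan = 0.02000 / 0.04060 = 0.4926
β_Brixley = 0.05178 / 0.04060 = 1.2754
β_Eskola = 0.07038 / 0.04060 = 1.7335
β_Maddox = 0.07853 / 0.04060 = 1.9342
β_P = Σ w_i β_i = 0.35×2.1645 + 0.18×0.4926 + 0.08×1.2754 + 0.17×1.7335 + 0.22×1.9342 = 1.6685
MRP = 6.77% − 3.76% = 3.01%
E(R_P) = R_f + β_P × MRP = 3.76% + 1.6685 × 3.01% = 8.78%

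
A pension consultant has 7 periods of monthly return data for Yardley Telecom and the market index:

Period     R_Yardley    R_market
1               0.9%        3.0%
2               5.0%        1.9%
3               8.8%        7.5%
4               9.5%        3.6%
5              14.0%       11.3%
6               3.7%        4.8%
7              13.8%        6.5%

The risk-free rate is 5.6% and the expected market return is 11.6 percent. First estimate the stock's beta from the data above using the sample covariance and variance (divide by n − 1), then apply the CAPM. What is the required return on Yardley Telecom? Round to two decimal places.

12.47%

Mean R_i = (0.9 + 5.0 + 8.8 + 9.5 + 14.0 + 3.7 + 13.8) / 7 = 7.9571%
Mean R_m = (3.0 + 1.9 + 7.5 + 3.6 + 11.3 + 4.8 + 6.5) / 7 = 5.5143%
Σ(R_i − R̄_i)(R_m − R̄_m) = 70.9143  ⇒  Cov = 70.9143 / 6 = 11.8191
Σ(R_m − R̄_m)² = 61.9486  ⇒  Var(R_m) = 61.9486 / 6 = 10.3248
β = Cov / Var(R_m) = 11.8191 / 10.3248 = 1.1447
MRP = 11.6% − 5.6% = 6.00%
E(R) = R_f + β × MRP = 5.6% + 1.1447 × 6.0% = 12.47%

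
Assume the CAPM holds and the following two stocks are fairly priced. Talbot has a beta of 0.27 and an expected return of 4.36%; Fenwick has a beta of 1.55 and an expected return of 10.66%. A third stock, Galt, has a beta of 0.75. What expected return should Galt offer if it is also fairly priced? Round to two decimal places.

MRP (SML slope) = (10.66% − 4.36%) / (1.55 − 0.27) = 6.30% / 1.28 = 4.9219%
R_f (intercept) = 4.36% − 0.27 × 4.9219% = 3.0311%
E(R_Galt) = R_f + β × MRP = 3.0311% + 0.75 × 4.9219% = 6.72%

6.72%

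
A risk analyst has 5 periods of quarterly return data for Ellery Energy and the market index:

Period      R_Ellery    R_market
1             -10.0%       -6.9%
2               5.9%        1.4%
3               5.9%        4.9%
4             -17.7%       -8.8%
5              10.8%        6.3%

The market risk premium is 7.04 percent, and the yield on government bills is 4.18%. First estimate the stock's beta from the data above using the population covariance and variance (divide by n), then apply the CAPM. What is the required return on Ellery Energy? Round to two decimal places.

Mean R_i = (-10.0 + 5.9 + 5.9 − 17.7 + 10.8) / 5 = -1.0200%
Mean R_m = (-6.9 + 1.4 + 4.9 − 8.8 + 6.3) / 5 = -0.6200%
Σ(R_i − R̄_i)(R_m − R̄_m) = 326.8080  ⇒  Cov = 326.8080 / 5 = 65.3616
Σ(R_m − R̄_m)² = 188.7880  ⇒  Var(R_m) = 188.7880 / 5 = 37.7576
β = Cov / Var(R_m) = 65.3616 / 37.7576 = 1.7311
E(R) = R_f + β × MRP = 4.18% + 1.7311 × 7.04% = 16.37%

16.37%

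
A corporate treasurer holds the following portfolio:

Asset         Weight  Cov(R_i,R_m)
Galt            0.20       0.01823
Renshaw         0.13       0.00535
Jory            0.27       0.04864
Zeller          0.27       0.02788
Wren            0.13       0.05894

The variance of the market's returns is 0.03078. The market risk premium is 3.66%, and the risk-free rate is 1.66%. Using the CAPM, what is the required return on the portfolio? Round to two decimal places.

5.54%

β_Galt = 0.01823 / 0.03078 = 0.5923
β_Renshaw = 0.00535 / 0.03078 = 0.1738
β_Jory = 0.04864 / 0.03078 = 1.5802
β_Zeller = 0.02788 / 0.03078 = 0.9058
β_Wren = 0.05894 / 0.03078 = 1.9149
β_P = Σ w_i β_i = 0.20×0.5923 + 0.13×0.1738 + 0.27×1.5802 + 0.27×0.9058 + 0.13×1.9149 = 1.0612
E(R_P) = R_f + β_P × MRP = 1.66% + 1.0612 × 3.66% = 5.54%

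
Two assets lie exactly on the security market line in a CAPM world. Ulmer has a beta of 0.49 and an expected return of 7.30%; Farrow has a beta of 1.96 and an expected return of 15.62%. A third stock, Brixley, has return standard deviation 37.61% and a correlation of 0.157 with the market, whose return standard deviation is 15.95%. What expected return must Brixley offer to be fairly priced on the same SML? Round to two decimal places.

6.62%

MRP = (15.62% − 7.30%) / (1.96 − 0.49) = 5.6599%
R_f = 7.30% − 0.49 × 5.6599% = 4.5266%
β_Brixley = ρ·σ_i/σ_m = 0.157 × 37.61 / 15.95 = 0.3702
E(R_Brixley) = R_f + β × MRP = 4.5266% + 0.3702 × 5.6599% = 6.62%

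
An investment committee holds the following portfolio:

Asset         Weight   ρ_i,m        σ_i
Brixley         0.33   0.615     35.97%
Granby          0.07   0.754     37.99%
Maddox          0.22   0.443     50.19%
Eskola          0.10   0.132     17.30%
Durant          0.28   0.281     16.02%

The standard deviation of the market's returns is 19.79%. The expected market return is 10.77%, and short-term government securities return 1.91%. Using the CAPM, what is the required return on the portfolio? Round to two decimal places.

β_Brixley = 0.615 × 35.97% / 19.79% = 1.1178
β_Granby = 0.754 × 37.99% / 19.79% = 1.4474
β_Maddox = 0.443 × 50.19% / 19.79% = 1.1235
β_Eskola = 0.132 × 17.30% / 19.79% = 0.1154
β_Durant = 0.281 × 16.02% / 19.79% = 0.2275
β_P = Σ w_i β_i = 0.33×1.1178 + 0.07×1.4474 + 0.22×1.1235 + 0.10×0.1154 + 0.28×0.2275 = 0.7926
MRP = 10.77% − 1.91% = 8.86%
E(R_P) = R_f + β_P × MRP = 1.91% + 0.7926 × 8.86% = 8.93%

8.93%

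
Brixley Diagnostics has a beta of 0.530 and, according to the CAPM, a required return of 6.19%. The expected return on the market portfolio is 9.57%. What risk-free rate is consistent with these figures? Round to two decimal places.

E(R) = R_f + β(E(R_m) − R_f) = R_f(1 − β) + β·E(R_m)
6.19% = R_f × (1 − 0.530) + 0.530 × 9.57%
6.19% = R_f × 0.470 + 5.07210%
R_f = (6.19% − 5.07210%) / 0.470 = 2.38%

2.38%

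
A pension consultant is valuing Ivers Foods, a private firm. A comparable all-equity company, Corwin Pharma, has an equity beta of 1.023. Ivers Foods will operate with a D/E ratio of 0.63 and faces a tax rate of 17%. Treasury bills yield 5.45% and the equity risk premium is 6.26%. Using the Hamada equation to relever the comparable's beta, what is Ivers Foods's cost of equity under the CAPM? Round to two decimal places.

β_L = β_U × [1 + (1 − t)(D/E)] = 1.023 × [1 + (1 − 0.17) × 0.63]
    = 1.023 × [1 + 0.83 × 0.63] = 1.023 × 1.5229 = 1.5579
E(R) = R_f + β_L × MRP = 5.45% + 1.5579 × 6.26% = 15.20%

15.20%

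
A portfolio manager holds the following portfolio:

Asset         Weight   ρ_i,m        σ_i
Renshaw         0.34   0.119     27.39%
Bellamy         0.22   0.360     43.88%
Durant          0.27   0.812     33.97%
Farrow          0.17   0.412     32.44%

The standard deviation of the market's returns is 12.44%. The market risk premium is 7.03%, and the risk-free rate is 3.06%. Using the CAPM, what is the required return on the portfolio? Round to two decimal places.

11.14%

β_Renshaw = 0.119 × 27.39% / 12.44% = 0.2620
β_Bellamy = 0.360 × 43.88% / 12.44% = 1.2698
β_Durant = 0.812 × 33.97% / 12.44% = 2.2173
β_Farrow = 0.412 × 32.44% / 12.44% = 1.0744
β_P = Σ w_i β_i = 0.34×0.2620 + 0.22×1.2698 + 0.27×2.2173 + 0.17×1.0744 = 1.1498
E(R_P) = R_f + β_P × MRP = 3.06% + 1.1498 × 7.03% = 11.14%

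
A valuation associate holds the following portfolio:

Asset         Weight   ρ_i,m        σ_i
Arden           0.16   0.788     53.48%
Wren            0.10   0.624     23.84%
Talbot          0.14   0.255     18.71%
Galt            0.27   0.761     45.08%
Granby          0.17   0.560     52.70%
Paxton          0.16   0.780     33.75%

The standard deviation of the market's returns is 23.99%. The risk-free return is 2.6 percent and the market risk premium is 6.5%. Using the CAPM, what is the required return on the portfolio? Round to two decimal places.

10.02%

β_Arden = 0.788 × 53.48% / 23.99% = 1.7567
β_Wren = 0.624 × 23.84% / 23.99% = 0.6201
β_Talbot = 0.255 × 18.71% / 23.99% = 0.1989
β_Galt = 0.761 × 45.08% / 23.99% = 1.4300
β_Granby = 0.560 × 52.70% / 23.99% = 1.2302
β_Paxton = 0.780 × 33.75% / 23.99% = 1.0973
β_P = Σ w_i β_i = 0.16×1.7567 + 0.10×0.6201 + 0.14×0.1989 + 0.27×1.4300 + 0.17×1.2302 + 0.16×1.0973 = 1.1417
E(R_P) = R_f + β_P × MRP = 2.6% + 1.1417 × 6.5% = 10.02%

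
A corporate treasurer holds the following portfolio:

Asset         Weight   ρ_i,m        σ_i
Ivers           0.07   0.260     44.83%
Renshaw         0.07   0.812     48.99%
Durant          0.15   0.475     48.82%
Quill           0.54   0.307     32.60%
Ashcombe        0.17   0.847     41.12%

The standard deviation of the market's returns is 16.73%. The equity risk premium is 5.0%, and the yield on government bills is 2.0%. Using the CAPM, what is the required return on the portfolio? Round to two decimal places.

7.50%

β_Ivers = 0.260 × 44.83% / 16.73% = 0.6967
β_Renshaw = 0.812 × 48.99% / 16.73% = 2.3778
β_Durant = 0.475 × 48.82% / 16.73% = 1.3861
β_Quill = 0.307 × 32.60% / 16.73% = 0.5982
β_Ashcombe = 0.847 × 41.12% / 16.73% = 2.0818
β_P = Σ w_i β_i = 0.07×0.6967 + 0.07×2.3778 + 0.15×1.3861 + 0.54×0.5982 + 0.17×2.0818 = 1.1001
E(R_P) = R_f + β_P × MRP = 2.0% + 1.1001 × 5.0% = 7.50%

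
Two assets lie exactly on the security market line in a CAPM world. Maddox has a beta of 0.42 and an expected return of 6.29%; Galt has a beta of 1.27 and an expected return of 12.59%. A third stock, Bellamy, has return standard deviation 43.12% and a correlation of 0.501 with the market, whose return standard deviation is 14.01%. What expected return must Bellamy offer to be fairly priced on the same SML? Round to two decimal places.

14.61%

MRP = (12.59% − 6.29%) / (1.27 − 0.42) = 7.4118%
R_f = 6.29% − 0.42 × 7.4118% = 3.1770%
β_Bellamy = ρ·σ_i/σ_m = 0.501 × 43.12 / 14.01 = 1.5420
E(R_Bellamy) = R_f + β × MRP = 3.1770% + 1.5420 × 7.4118% = 14.61%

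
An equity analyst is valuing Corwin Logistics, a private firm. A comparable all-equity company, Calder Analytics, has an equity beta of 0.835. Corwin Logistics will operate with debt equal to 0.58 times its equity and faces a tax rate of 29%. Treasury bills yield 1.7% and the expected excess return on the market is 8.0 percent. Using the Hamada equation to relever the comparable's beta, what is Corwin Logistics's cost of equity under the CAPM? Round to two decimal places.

11.13%

β_L = β_U × [1 + (1 − t)(D/E)] = 0.835 × [1 + (1 − 0.29) × 0.58]
    = 0.835 × [1 + 0.71 × 0.58] = 0.835 × 1.4118 = 1.1789
E(R) = R_f + β_L × MRP = 1.7% + 1.1789 × 8.0% = 11.13%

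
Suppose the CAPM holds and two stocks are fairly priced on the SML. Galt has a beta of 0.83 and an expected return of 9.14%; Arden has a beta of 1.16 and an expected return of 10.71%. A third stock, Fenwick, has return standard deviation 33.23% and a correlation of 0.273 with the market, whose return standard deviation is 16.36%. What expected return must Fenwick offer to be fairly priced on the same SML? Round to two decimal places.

7.83%

MRP = (10.71% − 9.14%) / (1.16 − 0.83) = 4.7576%
R_f = 9.14% − 0.83 × 4.7576% = 5.1912%
β_Fenwick = ρ·σ_i/σ_m = 0.273 × 33.23 / 16.36 = 0.5545
E(R_Fenwick) = R_f + β × MRP = 5.1912% + 0.5545 × 4.7576% = 7.83%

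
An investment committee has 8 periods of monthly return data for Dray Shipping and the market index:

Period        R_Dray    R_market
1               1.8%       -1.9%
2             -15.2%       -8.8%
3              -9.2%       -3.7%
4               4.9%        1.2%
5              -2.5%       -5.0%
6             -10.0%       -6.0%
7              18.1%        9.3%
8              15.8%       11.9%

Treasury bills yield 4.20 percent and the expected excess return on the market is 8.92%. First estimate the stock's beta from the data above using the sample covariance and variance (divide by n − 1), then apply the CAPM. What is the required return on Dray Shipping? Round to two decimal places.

18.14%

Mean R_i = (1.8 − 15.2 − 9.2 + 4.9 − 2.5 − 10.0 + 18.1 + 15.8) / 8 = 0.4625%
Mean R_m = (-1.9 − 8.8 − 3.7 + 1.2 − 5.0 − 6.0 + 9.3 + 11.9) / 8 = -0.3750%
Σ(R_i − R̄_i)(R_m − R̄_m) = 600.4975  ⇒  Cov = 600.4975 / 7 = 85.7854
Σ(R_m − R̄_m)² = 384.1550  ⇒  Var(R_m) = 384.1550 / 7 = 54.8793
β = Cov / Var(R_m) = 85.7854 / 54.8793 = 1.5632
E(R) = R_f + β × MRP = 4.20% + 1.5632 × 8.92% = 18.14%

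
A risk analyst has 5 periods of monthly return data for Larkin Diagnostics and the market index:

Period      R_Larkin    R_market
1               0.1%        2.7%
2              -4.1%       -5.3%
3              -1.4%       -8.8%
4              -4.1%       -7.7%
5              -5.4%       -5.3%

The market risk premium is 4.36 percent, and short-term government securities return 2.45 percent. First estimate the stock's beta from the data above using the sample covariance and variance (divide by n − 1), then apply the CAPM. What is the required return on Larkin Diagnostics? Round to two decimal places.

Mean R_i = (0.1 − 4.1 − 1.4 − 4.1 − 5.4) / 5 = -2.9800%
Mean R_m = (2.7 − 5.3 − 8.8 − 7.7 − 5.3) / 5 = -4.8800%
Σ(R_i − R̄_i)(R_m − R̄_m) = 21.7980  ⇒  Cov = 21.7980 / 4 = 5.4495
Σ(R_m − R̄_m)² = 81.1280  ⇒  Var(R_m) = 81.1280 / 4 = 20.2820
β = Cov / Var(R_m) = 5.4495 / 20.2820 = 0.2687
E(R) = R_f + β × MRP = 2.45% + 0.2687 × 4.36% = 3.62%

3.62%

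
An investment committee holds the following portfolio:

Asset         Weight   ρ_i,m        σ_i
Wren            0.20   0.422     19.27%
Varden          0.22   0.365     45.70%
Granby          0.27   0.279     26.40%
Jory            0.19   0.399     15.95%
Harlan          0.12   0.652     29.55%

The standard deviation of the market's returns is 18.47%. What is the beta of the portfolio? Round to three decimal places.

β_Wren = 0.422 × 19.27% / 18.47% = 0.4403
β_Varden = 0.365 × 45.70% / 18.47% = 0.9031
β_Granby = 0.279 × 26.40% / 18.47% = 0.3988
β_Jory = 0.399 × 15.95% / 18.47% = 0.3446
β_Harlan = 0.652 × 29.55% / 18.47% = 1.0431
β_P = Σ w_i β_i = 0.20×0.4403 + 0.22×0.9031 + 0.27×0.3988 + 0.19×0.3446 + 0.12×1.0431 = 0.5851

0.585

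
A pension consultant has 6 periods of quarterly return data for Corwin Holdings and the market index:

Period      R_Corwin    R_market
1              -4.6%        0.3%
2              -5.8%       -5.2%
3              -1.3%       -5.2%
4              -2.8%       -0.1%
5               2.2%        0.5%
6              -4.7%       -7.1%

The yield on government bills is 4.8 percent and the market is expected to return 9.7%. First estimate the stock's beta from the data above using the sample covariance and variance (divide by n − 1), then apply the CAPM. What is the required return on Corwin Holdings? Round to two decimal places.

6.72%

Mean R_i = (-4.6 − 5.8 − 1.3 − 2.8 + 2.2 − 4.7) / 6 = -2.8333%
Mean R_m = (0.3 − 5.2 − 5.2 − 0.1 + 0.5 − 7.1) / 6 = -2.8000%
Σ(R_i − R̄_i)(R_m − R̄_m) = 22.6900  ⇒  Cov = 22.6900 / 5 = 4.5380
Σ(R_m − R̄_m)² = 57.8000  ⇒  Var(R_m) = 57.8000 / 5 = 11.5600
β = Cov / Var(R_m) = 4.5380 / 11.5600 = 0.3926
MRP = 9.7% − 4.8% = 4.90%
E(R) = R_f + β × MRP = 4.8% + 0.3926 × 4.9% = 6.72%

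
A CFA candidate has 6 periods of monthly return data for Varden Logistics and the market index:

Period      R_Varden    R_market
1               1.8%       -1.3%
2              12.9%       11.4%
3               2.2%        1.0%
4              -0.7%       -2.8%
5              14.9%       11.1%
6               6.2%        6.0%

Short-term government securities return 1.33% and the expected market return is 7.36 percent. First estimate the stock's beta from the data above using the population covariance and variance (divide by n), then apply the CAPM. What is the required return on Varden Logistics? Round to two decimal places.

Mean R_i = (1.8 + 12.9 + 2.2 − 0.7 + 14.9 + 6.2) / 6 = 6.2167%
Mean R_m = (-1.3 + 11.4 + 1.0 − 2.8 + 11.1 + 6.0) / 6 = 4.2333%
Σ(R_i − R̄_i)(R_m − R̄_m) = 193.5667  ⇒  Cov = 193.5667 / 6 = 32.2611
Σ(R_m − R̄_m)² = 192.1733  ⇒  Var(R_m) = 192.1733 / 6 = 32.0289
β = Cov / Var(R_m) = 32.2611 / 32.0289 = 1.0072
MRP = 7.36% − 1.33% = 6.03%
E(R) = R_f + β × MRP = 1.33% + 1.0072 × 6.03% = 7.40%

7.40%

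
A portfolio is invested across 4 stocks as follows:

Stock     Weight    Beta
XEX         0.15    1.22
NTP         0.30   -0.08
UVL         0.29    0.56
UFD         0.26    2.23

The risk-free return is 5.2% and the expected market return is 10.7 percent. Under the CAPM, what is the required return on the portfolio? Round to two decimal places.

β_P = Σ w_i β_i = 0.15×1.22 + 0.30×-0.08 + 0.29×0.56 + 0.26×2.23 = 0.9012
MRP = 10.7% − 5.2% = 5.50%
E(R_P) = R_f + β_P × MRP = 5.2% + 0.9012 × 5.5% = 10.16%

10.16%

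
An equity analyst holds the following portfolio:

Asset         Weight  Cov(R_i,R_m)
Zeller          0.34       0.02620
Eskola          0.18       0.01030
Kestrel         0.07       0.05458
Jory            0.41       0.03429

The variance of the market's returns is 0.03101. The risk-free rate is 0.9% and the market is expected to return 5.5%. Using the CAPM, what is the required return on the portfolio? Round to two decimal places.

5.15%

β_Zeller = 0.02620 / 0.03101 = 0.8449
β_Eskola = 0.01030 / 0.03101 = 0.3322
β_Kestrel = 0.05458 / 0.03101 = 1.7601
β_Jory = 0.03429 / 0.03101 = 1.1058
β_P = Σ w_i β_i = 0.34×0.8449 + 0.18×0.3322 + 0.07×1.7601 + 0.41×1.1058 = 0.9236
MRP = 5.5% − 0.9% = 4.60%
E(R_P) = R_f + β_P × MRP = 0.9% + 0.9236 × 4.6% = 5.15%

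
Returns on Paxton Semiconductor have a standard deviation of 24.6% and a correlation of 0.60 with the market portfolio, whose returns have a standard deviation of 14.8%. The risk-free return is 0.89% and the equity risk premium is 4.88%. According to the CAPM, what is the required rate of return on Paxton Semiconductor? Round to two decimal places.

β = ρ × σ_i / σ_m = 0.60 × 24.6% / 14.8% = 0.9973
E(R) = 0.89% + 0.9973 × 4.88% = 5.76%

5.76%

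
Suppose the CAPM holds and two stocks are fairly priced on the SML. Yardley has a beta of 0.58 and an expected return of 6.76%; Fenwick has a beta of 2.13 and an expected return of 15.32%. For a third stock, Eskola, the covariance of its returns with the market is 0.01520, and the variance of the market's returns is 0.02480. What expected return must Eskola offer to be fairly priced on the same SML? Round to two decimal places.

MRP = (15.32% − 6.76%) / (2.13 − 0.58) = 5.5226%
R_f = 6.76% − 0.58 × 5.5226% = 3.5569%
β_Eskola = Cov / Var(R_m) = 0.01520 / 0.02480 = 0.6129
E(R_Eskola) = R_f + β × MRP = 3.5569% + 0.6129 × 5.5226% = 6.94%

6.94%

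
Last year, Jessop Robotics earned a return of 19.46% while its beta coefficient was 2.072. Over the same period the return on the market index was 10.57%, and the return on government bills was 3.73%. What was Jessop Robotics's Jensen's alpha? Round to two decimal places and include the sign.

Market excess return = 10.57% − 3.73% = 6.84%
CAPM benchmark = R_f + β(R_m − R_f) = 3.73% + 2.072 × 6.84% = 17.90248%
α = actual − benchmark = 19.46% − 17.90248% = +1.56%

+1.56%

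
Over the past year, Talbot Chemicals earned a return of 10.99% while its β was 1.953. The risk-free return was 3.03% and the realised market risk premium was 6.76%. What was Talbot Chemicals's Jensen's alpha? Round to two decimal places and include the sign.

-5.24%

CAPM benchmark = R_f + β(R_m − R_f) = 3.03% + 1.953 × 6.76% = 16.23228%
α = actual − benchmark = 10.99% − 16.23228% = -5.24%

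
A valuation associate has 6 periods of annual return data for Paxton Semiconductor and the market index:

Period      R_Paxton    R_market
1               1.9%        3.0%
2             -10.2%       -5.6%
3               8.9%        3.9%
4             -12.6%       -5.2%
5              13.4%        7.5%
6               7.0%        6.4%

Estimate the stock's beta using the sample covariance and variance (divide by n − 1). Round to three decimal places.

1.804

Mean R_i = (1.9 − 10.2 + 8.9 − 12.6 + 13.4 + 7.0) / 6 = 1.4000%
Mean R_m = (3.0 − 5.6 + 3.9 − 5.2 + 7.5 + 6.4) / 6 = 1.6667%
Σ(R_i − R̄_i)(R_m − R̄_m) = 294.3500  ⇒  Cov = 294.3500 / 5 = 58.8700
Σ(R_m − R̄_m)² = 163.1533  ⇒  Var(R_m) = 163.1533 / 5 = 32.6307
β = Cov / Var(R_m) = 58.8700 / 32.6307 = 1.8041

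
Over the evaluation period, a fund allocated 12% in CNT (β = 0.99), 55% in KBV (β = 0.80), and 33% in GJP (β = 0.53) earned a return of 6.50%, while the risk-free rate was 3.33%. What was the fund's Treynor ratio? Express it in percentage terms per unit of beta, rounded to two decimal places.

β_P = 0.12×0.99 + 0.55×0.80 + 0.33×0.53 = 0.7337
Treynor = (R_P − R_f) / β_P = (6.50% − 3.33%) / 0.7337 = 3.17% / 0.7337 = 4.32%

4.32%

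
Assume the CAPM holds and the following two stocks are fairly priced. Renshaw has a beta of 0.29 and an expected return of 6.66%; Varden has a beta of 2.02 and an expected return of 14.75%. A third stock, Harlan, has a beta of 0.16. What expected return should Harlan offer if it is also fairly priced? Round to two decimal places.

MRP (SML slope) = (14.75% − 6.66%) / (2.02 − 0.29) = 8.09% / 1.73 = 4.6763%
R_f (intercept) = 6.66% − 0.29 × 4.6763% = 5.3039%
E(R_Harlan) = R_f + β × MRP = 5.3039% + 0.16 × 4.6763% = 6.05%

6.05%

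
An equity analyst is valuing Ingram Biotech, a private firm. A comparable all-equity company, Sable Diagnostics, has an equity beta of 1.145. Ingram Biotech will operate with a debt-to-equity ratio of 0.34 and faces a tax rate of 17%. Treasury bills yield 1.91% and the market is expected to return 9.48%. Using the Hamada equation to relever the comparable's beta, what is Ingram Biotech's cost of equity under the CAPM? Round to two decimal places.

β_L = β_U × [1 + (1 − t)(D/E)] = 1.145 × [1 + (1 − 0.17) × 0.34]
    = 1.145 × [1 + 0.83 × 0.34] = 1.145 × 1.2822 = 1.4681
MRP = 9.48% − 1.91% = 7.57%
E(R) = R_f + β_L × MRP = 1.91% + 1.4681 × 7.57% = 13.02%

13.02%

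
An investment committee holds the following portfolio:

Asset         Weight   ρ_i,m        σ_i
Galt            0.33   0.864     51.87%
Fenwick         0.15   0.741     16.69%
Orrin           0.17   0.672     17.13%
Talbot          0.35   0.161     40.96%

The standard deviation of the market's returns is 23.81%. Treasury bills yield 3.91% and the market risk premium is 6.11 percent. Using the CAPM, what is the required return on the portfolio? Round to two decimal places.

9.28%

β_Galt = 0.864 × 51.87% / 23.81% = 1.8822
β_Fenwick = 0.741 × 16.69% / 23.81% = 0.5194
β_Orrin = 0.672 × 17.13% / 23.81% = 0.4835
β_Talbot = 0.161 × 40.96% / 23.81% = 0.2770
β_P = Σ w_i β_i = 0.33×1.8822 + 0.15×0.5194 + 0.17×0.4835 + 0.35×0.2770 = 0.8782
E(R_P) = R_f + β_P × MRP = 3.91% + 0.8782 × 6.11% = 9.28%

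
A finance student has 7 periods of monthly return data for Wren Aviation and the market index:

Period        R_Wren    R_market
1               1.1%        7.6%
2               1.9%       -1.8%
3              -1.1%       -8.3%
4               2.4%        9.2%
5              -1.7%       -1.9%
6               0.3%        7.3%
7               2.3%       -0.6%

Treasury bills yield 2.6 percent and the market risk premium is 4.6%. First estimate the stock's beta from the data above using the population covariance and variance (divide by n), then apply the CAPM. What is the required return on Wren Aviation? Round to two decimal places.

3.18%

Mean R_i = (1.1 + 1.9 − 1.1 + 2.4 − 1.7 + 0.3 + 2.3) / 7 = 0.7429%
Mean R_m = (7.6 − 1.8 − 8.3 + 9.2 − 1.9 + 7.3 − 0.6) / 7 = 1.6429%
Σ(R_i − R̄_i)(R_m − R̄_m) = 31.6471  ⇒  Cov = 31.6471 / 7 = 4.5210
Σ(R_m − R̄_m)² = 252.8971  ⇒  Var(R_m) = 252.8971 / 7 = 36.1282
β = Cov / Var(R_m) = 4.5210 / 36.1282 = 0.1251
E(R) = R_f + β × MRP = 2.6% + 0.1251 × 4.6% = 3.18%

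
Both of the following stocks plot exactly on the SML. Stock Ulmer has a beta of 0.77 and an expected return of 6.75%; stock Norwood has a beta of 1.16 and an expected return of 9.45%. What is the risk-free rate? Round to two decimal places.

1.42%

Both satisfy E(R) = R_f + β·MRP, so the slope of the SML is
MRP = (9.45% − 6.75%) / (1.16 − 0.77) = 2.70% / 0.39 = 6.9231%
R_f = E(R_Ulmer) − β_Ulmer·MRP = 6.75% − 0.77 × 6.9231% = 1.4192%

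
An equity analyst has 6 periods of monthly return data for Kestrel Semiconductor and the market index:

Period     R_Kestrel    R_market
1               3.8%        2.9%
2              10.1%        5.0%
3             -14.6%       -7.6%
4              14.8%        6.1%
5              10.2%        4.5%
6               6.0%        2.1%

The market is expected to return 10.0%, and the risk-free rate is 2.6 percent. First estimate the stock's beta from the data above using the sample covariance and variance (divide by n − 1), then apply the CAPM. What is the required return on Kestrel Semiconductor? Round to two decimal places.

Mean R_i = (3.8 + 10.1 − 14.6 + 14.8 + 10.2 + 6.0) / 6 = 5.0500%
Mean R_m = (2.9 + 5.0 − 7.6 + 6.1 + 4.5 + 2.1) / 6 = 2.1667%
Σ(R_i − R̄_i)(R_m − R̄_m) = 255.6100  ⇒  Cov = 255.6100 / 5 = 51.1220
Σ(R_m − R̄_m)² = 124.8733  ⇒  Var(R_m) = 124.8733 / 5 = 24.9747
β = Cov / Var(R_m) = 51.1220 / 24.9747 = 2.0470
MRP = 10.0% − 2.6% = 7.40%
E(R) = R_f + β × MRP = 2.6% + 2.0470 × 7.4% = 17.75%

17.75%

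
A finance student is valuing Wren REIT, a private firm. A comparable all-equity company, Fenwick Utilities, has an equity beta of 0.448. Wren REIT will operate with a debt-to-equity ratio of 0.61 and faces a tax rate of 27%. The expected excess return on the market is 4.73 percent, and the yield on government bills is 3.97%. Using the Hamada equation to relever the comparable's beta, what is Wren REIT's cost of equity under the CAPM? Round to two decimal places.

7.03%

β_L = β_U × [1 + (1 − t)(D/E)] = 0.448 × [1 + (1 − 0.27) × 0.61]
    = 0.448 × [1 + 0.73 × 0.61] = 0.448 × 1.4453 = 0.6475
E(R) = R_f + β_L × MRP = 3.97% + 0.6475 × 4.73% = 7.03%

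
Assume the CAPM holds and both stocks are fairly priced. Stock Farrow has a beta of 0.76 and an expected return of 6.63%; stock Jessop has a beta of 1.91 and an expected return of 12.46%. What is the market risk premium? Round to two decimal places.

Both satisfy E(R) = R_f + β·MRP, so the slope of the SML is
MRP = (12.46% − 6.63%) / (1.91 − 0.76) = 5.83% / 1.15 = 5.0696%

5.07%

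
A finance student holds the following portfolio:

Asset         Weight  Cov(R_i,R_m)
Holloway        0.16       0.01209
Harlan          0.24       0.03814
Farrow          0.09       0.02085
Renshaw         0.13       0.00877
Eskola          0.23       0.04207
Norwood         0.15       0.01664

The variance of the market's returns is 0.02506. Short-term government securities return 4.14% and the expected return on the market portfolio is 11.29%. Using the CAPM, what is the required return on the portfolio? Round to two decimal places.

β_Holloway = 0.01209 / 0.02506 = 0.4824
β_Harlan = 0.03814 / 0.02506 = 1.5219
β_Farrow = 0.02085 / 0.02506 = 0.8320
β_Renshaw = 0.00877 / 0.02506 = 0.3500
β_Eskola = 0.04207 / 0.02506 = 1.6788
β_Norwood = 0.01664 / 0.02506 = 0.6640
β_P = Σ w_i β_i = 0.16×0.4824 + 0.24×1.5219 + 0.09×0.8320 + 0.13×0.3500 + 0.23×1.6788 + 0.15×0.6640 = 1.0485
MRP = 11.29% − 4.14% = 7.15%
E(R_P) = R_f + β_P × MRP = 4.14% + 1.0485 × 7.15% = 11.64%

11.64%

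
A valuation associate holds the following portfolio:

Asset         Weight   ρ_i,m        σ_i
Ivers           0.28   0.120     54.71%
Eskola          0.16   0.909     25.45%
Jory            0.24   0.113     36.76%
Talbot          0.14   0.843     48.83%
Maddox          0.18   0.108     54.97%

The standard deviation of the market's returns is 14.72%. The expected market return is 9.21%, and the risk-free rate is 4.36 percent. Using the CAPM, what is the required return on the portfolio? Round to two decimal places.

β_Ivers = 0.120 × 54.71% / 14.72% = 0.4460
β_Eskola = 0.909 × 25.45% / 14.72% = 1.5716
β_Jory = 0.113 × 36.76% / 14.72% = 0.2822
β_Talbot = 0.843 × 48.83% / 14.72% = 2.7964
β_Maddox = 0.108 × 54.97% / 14.72% = 0.4033
β_P = Σ w_i β_i = 0.28×0.4460 + 0.16×1.5716 + 0.24×0.2822 + 0.14×2.7964 + 0.18×0.4033 = 0.9082
MRP = 9.21% − 4.36% = 4.85%
E(R_P) = R_f + β_P × MRP = 4.36% + 0.9082 × 4.85% = 8.76%

8.76%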